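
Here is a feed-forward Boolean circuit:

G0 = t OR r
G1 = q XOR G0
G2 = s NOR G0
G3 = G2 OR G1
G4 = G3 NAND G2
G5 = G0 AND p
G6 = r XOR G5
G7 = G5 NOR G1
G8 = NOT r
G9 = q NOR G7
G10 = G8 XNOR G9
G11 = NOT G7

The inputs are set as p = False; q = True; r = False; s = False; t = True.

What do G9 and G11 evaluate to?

G9 = False  G11 = False

G0 = t OR r = True OR False = True
G1 = q XOR G0 = True XOR True = False
G5 = G0 AND p = True AND False = False
G7 = G5 NOR G1 = False NOR False = True
G9 = q NOR G7 = True NOR True = False
G11 = NOT G7 = NOT True = False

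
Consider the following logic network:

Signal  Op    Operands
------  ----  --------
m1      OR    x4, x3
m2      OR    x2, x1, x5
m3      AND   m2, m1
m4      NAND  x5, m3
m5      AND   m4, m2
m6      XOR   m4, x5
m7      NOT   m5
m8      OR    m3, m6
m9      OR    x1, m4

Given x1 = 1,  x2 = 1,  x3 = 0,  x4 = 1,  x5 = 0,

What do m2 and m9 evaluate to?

m2 = 1, m9 = 1

m1 = x4 OR x3 = 1 OR 0 = 1
m2 = x2 OR x1 OR x5 = 1 OR 1 OR 0 = 1
m3 = m2 AND m1 = 1 AND 1 = 1
m4 = x5 NAND m3 = 0 NAND 1 = 1
m9 = x1 OR m4 = 1 OR 1 = 1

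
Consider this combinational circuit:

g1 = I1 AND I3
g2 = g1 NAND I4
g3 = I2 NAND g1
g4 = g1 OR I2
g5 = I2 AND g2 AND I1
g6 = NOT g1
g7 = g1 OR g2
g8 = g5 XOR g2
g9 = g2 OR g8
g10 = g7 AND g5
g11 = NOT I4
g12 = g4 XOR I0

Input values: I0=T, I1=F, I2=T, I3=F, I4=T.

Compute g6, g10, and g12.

g1 = I1 AND I3 = F AND F = F
g2 = g1 NAND I4 = F NAND T = T
g4 = g1 OR I2 = F OR T = T
g5 = I2 AND g2 AND I1 = T AND T AND F = F
g6 = NOT g1 = NOT F = T
g7 = g1 OR g2 = F OR T = T
g10 = g7 AND g5 = T AND F = F
g12 = g4 XOR I0 = T XOR T = F

g6 = T, g10 = F, g12 = F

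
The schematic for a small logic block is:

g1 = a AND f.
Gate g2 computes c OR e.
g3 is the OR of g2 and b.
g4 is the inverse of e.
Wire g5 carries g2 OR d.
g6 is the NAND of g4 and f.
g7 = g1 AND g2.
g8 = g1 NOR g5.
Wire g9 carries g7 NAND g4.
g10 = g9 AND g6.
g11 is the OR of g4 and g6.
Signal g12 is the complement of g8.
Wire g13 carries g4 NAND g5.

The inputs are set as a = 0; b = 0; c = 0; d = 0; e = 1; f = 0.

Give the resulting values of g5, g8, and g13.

g5 = 1, g8 = 0, g13 = 1

g1 = a AND f = 0 AND 0 = 0
g2 = c OR e = 0 OR 1 = 1
g4 = NOT e = NOT 1 = 0
g5 = g2 OR d = 1 OR 0 = 1
g8 = g1 NOR g5 = 0 NOR 1 = 0
g13 = g4 NAND g5 = 0 NAND 1 = 1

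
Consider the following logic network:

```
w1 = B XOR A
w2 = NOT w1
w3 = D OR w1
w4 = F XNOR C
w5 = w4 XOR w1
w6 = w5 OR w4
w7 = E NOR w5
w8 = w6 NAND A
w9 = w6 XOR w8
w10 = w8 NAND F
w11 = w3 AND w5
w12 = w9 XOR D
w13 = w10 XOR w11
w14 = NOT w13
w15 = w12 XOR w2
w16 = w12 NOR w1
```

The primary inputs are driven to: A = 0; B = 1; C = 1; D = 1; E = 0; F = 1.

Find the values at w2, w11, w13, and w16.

w2 = 0; w11 = 0; w13 = 0; w16 = 0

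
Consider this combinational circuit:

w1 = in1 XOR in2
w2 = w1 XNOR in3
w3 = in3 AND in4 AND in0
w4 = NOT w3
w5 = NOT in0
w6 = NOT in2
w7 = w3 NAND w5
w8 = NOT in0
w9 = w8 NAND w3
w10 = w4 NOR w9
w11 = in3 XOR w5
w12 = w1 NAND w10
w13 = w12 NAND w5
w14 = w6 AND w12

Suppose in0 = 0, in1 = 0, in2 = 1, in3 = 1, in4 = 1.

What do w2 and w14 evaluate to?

w2 = 1; w14 = 0

w1 = in1 XOR in2 = 0 XOR 1 = 1
w2 = w1 XNOR in3 = 1 XNOR 1 = 1
w3 = in3 AND in4 AND in0 = 1 AND 1 AND 0 = 0
w4 = NOT w3 = NOT 0 = 1
w6 = NOT in2 = NOT 1 = 0
w8 = NOT in0 = NOT 0 = 1
w9 = w8 NAND w3 = 1 NAND 0 = 1
w10 = w4 NOR w9 = 1 NOR 1 = 0
w12 = w1 NAND w10 = 1 NAND 0 = 1
w14 = w6 AND w12 = 0 AND 1 = 0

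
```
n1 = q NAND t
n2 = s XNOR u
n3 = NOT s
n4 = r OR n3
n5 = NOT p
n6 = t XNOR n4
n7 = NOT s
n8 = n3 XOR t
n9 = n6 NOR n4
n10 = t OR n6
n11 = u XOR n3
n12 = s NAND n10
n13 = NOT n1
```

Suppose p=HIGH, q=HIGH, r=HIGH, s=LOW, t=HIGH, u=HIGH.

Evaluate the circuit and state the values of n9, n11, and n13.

n1 = q NAND t = HIGH NAND HIGH = LOW
n3 = NOT s = NOT LOW = HIGH
n4 = r OR n3 = HIGH OR HIGH = HIGH
n6 = t XNOR n4 = HIGH XNOR HIGH = HIGH
n9 = n6 NOR n4 = HIGH NOR HIGH = LOW
n11 = u XOR n3 = HIGH XOR HIGH = LOW
n13 = NOT n1 = NOT LOW = HIGH

n9 = LOW, n11 = LOW, n13 = HIGH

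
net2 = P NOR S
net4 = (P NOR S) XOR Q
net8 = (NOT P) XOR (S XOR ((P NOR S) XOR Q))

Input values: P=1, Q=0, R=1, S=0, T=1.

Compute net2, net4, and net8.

net2 = 0, net4 = 0, net8 = 0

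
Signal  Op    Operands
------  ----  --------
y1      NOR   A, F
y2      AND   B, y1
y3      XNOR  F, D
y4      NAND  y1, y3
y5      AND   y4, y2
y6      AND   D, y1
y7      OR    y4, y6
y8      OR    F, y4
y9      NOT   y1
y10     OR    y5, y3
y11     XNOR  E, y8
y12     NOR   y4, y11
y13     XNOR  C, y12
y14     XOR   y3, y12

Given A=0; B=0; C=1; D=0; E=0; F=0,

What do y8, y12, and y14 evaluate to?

y8 = 0; y12 = 0; y14 = 1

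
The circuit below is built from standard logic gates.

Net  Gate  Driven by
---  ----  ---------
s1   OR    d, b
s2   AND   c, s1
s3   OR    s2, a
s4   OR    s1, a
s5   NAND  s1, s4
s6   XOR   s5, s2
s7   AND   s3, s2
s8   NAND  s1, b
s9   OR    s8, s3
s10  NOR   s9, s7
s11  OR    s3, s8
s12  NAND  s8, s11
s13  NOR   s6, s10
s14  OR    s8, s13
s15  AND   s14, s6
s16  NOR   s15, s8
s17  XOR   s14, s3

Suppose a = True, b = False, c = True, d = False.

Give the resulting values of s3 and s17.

s3 = True  s17 = False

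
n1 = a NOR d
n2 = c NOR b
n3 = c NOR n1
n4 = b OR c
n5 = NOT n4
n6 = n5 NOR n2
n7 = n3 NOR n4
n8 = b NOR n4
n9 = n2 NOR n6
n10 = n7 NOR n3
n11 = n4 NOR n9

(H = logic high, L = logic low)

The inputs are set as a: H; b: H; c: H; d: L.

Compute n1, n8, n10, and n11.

n1 = L  n8 = L  n10 = H  n11 = L

n1 = a NOR d = H NOR L = L
n2 = c NOR b = H NOR H = L
n3 = c NOR n1 = H NOR L = L
n4 = b OR c = H OR H = H
n5 = NOT n4 = NOT H = L
n6 = n5 NOR n2 = L NOR L = H
n7 = n3 NOR n4 = L NOR H = L
n8 = b NOR n4 = H NOR H = L
n9 = n2 NOR n6 = L NOR H = L
n10 = n7 NOR n3 = L NOR L = H
n11 = n4 NOR n9 = H NOR L = L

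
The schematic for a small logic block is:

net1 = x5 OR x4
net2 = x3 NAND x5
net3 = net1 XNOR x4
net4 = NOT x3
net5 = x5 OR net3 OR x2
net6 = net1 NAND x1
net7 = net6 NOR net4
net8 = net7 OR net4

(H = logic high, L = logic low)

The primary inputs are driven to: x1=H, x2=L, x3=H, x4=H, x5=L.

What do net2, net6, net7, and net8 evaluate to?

net2 = H, net6 = L, net7 = H, net8 = H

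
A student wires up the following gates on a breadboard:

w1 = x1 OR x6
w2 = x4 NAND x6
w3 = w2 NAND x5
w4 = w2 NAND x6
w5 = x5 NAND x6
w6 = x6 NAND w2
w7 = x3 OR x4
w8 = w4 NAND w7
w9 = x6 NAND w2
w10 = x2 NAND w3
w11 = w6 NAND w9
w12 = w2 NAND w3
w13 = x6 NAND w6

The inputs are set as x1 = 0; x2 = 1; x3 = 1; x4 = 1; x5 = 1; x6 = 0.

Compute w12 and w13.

w12 = 1; w13 = 1

w2 = x4 NAND x6 = 1 NAND 0 = 1
w3 = w2 NAND x5 = 1 NAND 1 = 0
w6 = x6 NAND w2 = 0 NAND 1 = 1
w12 = w2 NAND w3 = 1 NAND 0 = 1
w13 = x6 NAND w6 = 0 NAND 1 = 1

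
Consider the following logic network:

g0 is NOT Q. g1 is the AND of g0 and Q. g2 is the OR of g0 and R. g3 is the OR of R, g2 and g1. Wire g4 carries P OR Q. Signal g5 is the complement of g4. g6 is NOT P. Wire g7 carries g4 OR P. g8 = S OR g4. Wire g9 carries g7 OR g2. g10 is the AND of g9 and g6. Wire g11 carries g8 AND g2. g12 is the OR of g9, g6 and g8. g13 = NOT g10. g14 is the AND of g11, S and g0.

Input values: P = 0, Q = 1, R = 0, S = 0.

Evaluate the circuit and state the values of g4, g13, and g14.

g4 = 1, g13 = 0, g14 = 0

g0 = NOT Q = NOT 1 = 0
g2 = g0 OR R = 0 OR 0 = 0
g4 = P OR Q = 0 OR 1 = 1
g6 = NOT P = NOT 0 = 1
g7 = g4 OR P = 1 OR 0 = 1
g8 = S OR g4 = 0 OR 1 = 1
g9 = g7 OR g2 = 1 OR 0 = 1
g10 = g9 AND g6 = 1 AND 1 = 1
g11 = g8 AND g2 = 1 AND 0 = 0
g13 = NOT g10 = NOT 1 = 0
g14 = g11 AND S AND g0 = 0 AND 0 AND 0 = 0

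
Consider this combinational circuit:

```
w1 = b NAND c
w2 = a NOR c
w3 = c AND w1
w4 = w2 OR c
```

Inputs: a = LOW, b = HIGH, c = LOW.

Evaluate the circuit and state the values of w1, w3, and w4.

w1 = HIGH  w3 = LOW  w4 = HIGH

w1 = b NAND c = HIGH NAND LOW = HIGH
w2 = a NOR c = LOW NOR LOW = HIGH
w3 = c AND w1 = LOW AND HIGH = LOW
w4 = w2 OR c = HIGH OR LOW = HIGH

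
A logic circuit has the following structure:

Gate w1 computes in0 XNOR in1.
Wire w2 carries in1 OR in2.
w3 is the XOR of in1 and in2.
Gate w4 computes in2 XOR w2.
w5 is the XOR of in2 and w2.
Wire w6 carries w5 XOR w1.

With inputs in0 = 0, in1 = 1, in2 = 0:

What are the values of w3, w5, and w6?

w3 = 1, w5 = 1, w6 = 1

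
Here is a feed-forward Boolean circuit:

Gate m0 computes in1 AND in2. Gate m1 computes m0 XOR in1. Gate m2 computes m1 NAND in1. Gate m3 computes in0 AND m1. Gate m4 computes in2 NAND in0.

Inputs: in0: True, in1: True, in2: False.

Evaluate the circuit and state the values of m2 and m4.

m2 = False, m4 = True

m0 = in1 AND in2 = True AND False = False
m1 = m0 XOR in1 = False XOR True = True
m2 = m1 NAND in1 = True NAND True = False
m4 = in2 NAND in0 = False NAND True = True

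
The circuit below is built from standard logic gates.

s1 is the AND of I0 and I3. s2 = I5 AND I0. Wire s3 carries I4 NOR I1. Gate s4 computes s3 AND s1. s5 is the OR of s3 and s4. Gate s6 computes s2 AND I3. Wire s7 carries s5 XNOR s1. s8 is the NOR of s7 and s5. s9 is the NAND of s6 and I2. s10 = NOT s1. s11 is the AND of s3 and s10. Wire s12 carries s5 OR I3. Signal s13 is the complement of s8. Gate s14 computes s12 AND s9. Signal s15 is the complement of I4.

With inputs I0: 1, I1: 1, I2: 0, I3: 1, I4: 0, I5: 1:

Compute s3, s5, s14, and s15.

s3 = 0  s5 = 0  s14 = 1  s15 = 1

s1 = I0 AND I3 = 1 AND 1 = 1
s2 = I5 AND I0 = 1 AND 1 = 1
s3 = I4 NOR I1 = 0 NOR 1 = 0
s4 = s3 AND s1 = 0 AND 1 = 0
s5 = s3 OR s4 = 0 OR 0 = 0
s6 = s2 AND I3 = 1 AND 1 = 1
s9 = s6 NAND I2 = 1 NAND 0 = 1
s12 = s5 OR I3 = 0 OR 1 = 1
s14 = s12 AND s9 = 1 AND 1 = 1
s15 = NOT I4 = NOT 0 = 1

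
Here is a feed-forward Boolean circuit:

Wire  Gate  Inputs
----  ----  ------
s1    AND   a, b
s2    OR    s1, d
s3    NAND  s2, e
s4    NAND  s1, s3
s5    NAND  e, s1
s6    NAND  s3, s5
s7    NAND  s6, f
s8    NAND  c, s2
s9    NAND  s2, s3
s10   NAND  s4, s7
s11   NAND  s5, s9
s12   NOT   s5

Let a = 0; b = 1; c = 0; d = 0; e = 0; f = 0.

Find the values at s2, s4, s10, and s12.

s2 = 0  s4 = 1  s10 = 0  s12 = 0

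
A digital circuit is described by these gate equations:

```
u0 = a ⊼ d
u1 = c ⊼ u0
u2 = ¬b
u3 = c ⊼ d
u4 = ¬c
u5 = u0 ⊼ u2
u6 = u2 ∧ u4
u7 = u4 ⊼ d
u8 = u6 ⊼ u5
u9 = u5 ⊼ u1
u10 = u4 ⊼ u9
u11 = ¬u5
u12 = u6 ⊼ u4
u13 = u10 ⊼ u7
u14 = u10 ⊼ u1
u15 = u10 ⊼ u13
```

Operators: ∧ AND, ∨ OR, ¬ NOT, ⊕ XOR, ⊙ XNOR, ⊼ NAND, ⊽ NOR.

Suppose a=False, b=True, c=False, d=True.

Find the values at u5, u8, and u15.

u0 = a NAND d = False NAND True = True
u1 = c NAND u0 = False NAND True = True
u2 = NOT b = NOT True = False
u4 = NOT c = NOT False = True
u5 = u0 NAND u2 = True NAND False = True
u6 = u2 AND u4 = False AND True = False
u7 = u4 NAND d = True NAND True = False
u8 = u6 NAND u5 = False NAND True = True
u9 = u5 NAND u1 = True NAND True = False
u10 = u4 NAND u9 = True NAND False = True
u13 = u10 NAND u7 = True NAND False = True
u15 = u10 NAND u13 = True NAND True = False

u5 = True  u8 = True  u15 = False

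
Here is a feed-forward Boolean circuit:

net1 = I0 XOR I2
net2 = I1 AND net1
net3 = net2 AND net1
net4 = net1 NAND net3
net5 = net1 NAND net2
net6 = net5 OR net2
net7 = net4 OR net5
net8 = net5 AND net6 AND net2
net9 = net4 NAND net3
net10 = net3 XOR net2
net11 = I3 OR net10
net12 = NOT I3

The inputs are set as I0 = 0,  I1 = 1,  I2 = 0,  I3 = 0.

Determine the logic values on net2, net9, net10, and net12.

net2 = 0, net9 = 1, net10 = 0, net12 = 1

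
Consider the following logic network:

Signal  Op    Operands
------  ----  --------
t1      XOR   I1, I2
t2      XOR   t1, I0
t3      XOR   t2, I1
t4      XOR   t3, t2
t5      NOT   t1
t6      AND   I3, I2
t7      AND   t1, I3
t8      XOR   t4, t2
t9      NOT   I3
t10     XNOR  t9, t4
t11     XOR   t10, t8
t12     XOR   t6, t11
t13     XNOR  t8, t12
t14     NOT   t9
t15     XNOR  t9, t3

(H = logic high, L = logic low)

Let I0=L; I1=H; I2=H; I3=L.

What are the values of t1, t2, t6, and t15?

t1 = I1 XOR I2 = H XOR H = L
t2 = t1 XOR I0 = L XOR L = L
t3 = t2 XOR I1 = L XOR H = H
t6 = I3 AND I2 = L AND H = L
t9 = NOT I3 = NOT L = H
t15 = t9 XNOR t3 = H XNOR H = H

t1 = L, t2 = L, t6 = L, t15 = H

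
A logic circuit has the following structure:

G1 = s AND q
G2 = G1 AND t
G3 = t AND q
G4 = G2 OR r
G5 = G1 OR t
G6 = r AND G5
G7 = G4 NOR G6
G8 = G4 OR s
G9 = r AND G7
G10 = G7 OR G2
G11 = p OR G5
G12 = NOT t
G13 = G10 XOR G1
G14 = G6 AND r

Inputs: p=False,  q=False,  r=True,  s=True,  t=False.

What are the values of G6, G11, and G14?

G6 = False, G11 = False, G14 = False

G1 = s AND q = True AND False = False
G5 = G1 OR t = False OR False = False
G6 = r AND G5 = True AND False = False
G11 = p OR G5 = False OR False = False
G14 = G6 AND r = False AND True = False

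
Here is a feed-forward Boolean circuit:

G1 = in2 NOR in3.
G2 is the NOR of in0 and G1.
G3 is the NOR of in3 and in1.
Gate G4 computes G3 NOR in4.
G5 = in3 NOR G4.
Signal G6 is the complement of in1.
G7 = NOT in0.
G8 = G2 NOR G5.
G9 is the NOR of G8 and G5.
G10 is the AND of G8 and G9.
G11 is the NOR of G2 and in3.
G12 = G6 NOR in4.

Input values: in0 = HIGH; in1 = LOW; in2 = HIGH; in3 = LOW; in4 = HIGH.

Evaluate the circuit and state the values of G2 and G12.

G1 = in2 NOR in3 = HIGH NOR LOW = LOW
G2 = in0 NOR G1 = HIGH NOR LOW = LOW
G6 = NOT in1 = NOT LOW = HIGH
G12 = G6 NOR in4 = HIGH NOR HIGH = LOW

G2 = LOW, G12 = LOW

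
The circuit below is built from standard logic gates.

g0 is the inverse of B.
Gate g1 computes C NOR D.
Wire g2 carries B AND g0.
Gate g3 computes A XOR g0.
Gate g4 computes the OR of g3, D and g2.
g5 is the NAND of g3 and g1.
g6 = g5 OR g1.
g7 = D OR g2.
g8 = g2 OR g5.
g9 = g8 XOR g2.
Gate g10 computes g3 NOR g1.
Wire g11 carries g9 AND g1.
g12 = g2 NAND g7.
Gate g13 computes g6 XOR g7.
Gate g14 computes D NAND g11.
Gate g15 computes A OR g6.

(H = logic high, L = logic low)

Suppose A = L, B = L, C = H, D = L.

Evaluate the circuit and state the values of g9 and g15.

g0 = NOT B = NOT L = H
g1 = C NOR D = H NOR L = L
g2 = B AND g0 = L AND H = L
g3 = A XOR g0 = L XOR H = H
g5 = g3 NAND g1 = H NAND L = H
g6 = g5 OR g1 = H OR L = H
g8 = g2 OR g5 = L OR H = H
g9 = g8 XOR g2 = H XOR L = H
g15 = A OR g6 = L OR H = H

g9 = H  g15 = H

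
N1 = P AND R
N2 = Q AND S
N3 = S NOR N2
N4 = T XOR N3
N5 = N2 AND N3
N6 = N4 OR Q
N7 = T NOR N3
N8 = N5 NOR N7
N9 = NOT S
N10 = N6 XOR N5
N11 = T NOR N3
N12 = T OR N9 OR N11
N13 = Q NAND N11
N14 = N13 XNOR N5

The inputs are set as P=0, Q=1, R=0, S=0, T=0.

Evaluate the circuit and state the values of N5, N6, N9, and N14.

N5 = 0  N6 = 1  N9 = 1  N14 = 0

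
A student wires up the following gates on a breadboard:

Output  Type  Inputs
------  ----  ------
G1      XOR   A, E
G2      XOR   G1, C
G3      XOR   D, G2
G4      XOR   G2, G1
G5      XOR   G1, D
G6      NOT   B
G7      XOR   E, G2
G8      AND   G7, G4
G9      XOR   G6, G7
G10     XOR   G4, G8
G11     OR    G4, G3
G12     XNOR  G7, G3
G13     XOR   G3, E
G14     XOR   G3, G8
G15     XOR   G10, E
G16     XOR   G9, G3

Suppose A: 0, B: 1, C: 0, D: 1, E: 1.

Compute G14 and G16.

G14 = 0  G16 = 0

G1 = A XOR E = 0 XOR 1 = 1
G2 = G1 XOR C = 1 XOR 0 = 1
G3 = D XOR G2 = 1 XOR 1 = 0
G4 = G2 XOR G1 = 1 XOR 1 = 0
G6 = NOT B = NOT 1 = 0
G7 = E XOR G2 = 1 XOR 1 = 0
G8 = G7 AND G4 = 0 AND 0 = 0
G9 = G6 XOR G7 = 0 XOR 0 = 0
G14 = G3 XOR G8 = 0 XOR 0 = 0
G16 = G9 XOR G3 = 0 XOR 0 = 0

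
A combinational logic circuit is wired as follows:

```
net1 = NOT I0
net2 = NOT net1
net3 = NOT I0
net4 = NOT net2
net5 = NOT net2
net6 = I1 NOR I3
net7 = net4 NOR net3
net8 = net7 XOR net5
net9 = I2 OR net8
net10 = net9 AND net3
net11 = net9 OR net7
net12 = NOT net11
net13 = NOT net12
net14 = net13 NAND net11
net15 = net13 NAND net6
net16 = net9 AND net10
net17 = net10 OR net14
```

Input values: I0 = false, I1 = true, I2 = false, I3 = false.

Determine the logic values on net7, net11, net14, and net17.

net7 = false, net11 = true, net14 = false, net17 = true

net1 = NOT I0 = NOT false = true
net2 = NOT net1 = NOT true = false
net3 = NOT I0 = NOT false = true
net4 = NOT net2 = NOT false = true
net5 = NOT net2 = NOT false = true
net7 = net4 NOR net3 = true NOR true = false
net8 = net7 XOR net5 = false XOR true = true
net9 = I2 OR net8 = false OR true = true
net10 = net9 AND net3 = true AND true = true
net11 = net9 OR net7 = true OR false = true
net12 = NOT net11 = NOT true = false
net13 = NOT net12 = NOT false = true
net14 = net13 NAND net11 = true NAND true = false
net17 = net10 OR net14 = true OR false = true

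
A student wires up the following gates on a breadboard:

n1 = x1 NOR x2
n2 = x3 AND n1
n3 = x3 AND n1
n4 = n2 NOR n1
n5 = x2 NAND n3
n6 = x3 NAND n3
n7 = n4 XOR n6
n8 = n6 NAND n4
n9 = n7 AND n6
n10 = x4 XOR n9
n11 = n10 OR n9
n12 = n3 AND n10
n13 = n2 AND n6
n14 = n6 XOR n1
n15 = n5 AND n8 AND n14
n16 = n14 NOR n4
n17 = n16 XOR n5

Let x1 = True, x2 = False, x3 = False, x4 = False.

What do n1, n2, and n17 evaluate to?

n1 = x1 NOR x2 = True NOR False = False
n2 = x3 AND n1 = False AND False = False
n3 = x3 AND n1 = False AND False = False
n4 = n2 NOR n1 = False NOR False = True
n5 = x2 NAND n3 = False NAND False = True
n6 = x3 NAND n3 = False NAND False = True
n14 = n6 XOR n1 = True XOR False = True
n16 = n14 NOR n4 = True NOR True = False
n17 = n16 XOR n5 = False XOR True = True

n1 = False; n2 = False; n17 = True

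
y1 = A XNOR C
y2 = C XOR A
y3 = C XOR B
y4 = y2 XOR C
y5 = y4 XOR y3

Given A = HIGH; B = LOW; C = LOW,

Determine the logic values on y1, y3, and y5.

y1 = LOW, y3 = LOW, y5 = HIGH

y1 = A XNOR C = HIGH XNOR LOW = LOW
y2 = C XOR A = LOW XOR HIGH = HIGH
y3 = C XOR B = LOW XOR LOW = LOW
y4 = y2 XOR C = HIGH XOR LOW = HIGH
y5 = y4 XOR y3 = HIGH XOR LOW = HIGH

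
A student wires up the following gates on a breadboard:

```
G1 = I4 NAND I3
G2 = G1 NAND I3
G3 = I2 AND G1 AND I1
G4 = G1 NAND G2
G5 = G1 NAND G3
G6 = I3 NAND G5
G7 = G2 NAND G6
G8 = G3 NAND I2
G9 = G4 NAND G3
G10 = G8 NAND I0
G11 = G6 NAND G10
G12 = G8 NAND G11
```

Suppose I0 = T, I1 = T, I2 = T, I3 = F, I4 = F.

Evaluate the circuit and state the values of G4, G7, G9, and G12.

G1 = I4 NAND I3 = F NAND F = T
G2 = G1 NAND I3 = T NAND F = T
G3 = I2 AND G1 AND I1 = T AND T AND T = T
G4 = G1 NAND G2 = T NAND T = F
G5 = G1 NAND G3 = T NAND T = F
G6 = I3 NAND G5 = F NAND F = T
G7 = G2 NAND G6 = T NAND T = F
G8 = G3 NAND I2 = T NAND T = F
G9 = G4 NAND G3 = F NAND T = T
G10 = G8 NAND I0 = F NAND T = T
G11 = G6 NAND G10 = T NAND T = F
G12 = G8 NAND G11 = F NAND F = T

G4 = F, G7 = F, G9 = T, G12 = T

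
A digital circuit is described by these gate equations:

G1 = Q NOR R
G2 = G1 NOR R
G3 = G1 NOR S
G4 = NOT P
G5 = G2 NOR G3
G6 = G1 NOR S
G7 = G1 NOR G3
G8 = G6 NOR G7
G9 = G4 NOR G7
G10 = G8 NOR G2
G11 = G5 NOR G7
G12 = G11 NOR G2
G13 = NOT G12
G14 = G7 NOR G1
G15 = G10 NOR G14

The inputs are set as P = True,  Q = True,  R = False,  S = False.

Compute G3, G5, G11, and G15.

G1 = Q NOR R = True NOR False = False
G2 = G1 NOR R = False NOR False = True
G3 = G1 NOR S = False NOR False = True
G5 = G2 NOR G3 = True NOR True = False
G6 = G1 NOR S = False NOR False = True
G7 = G1 NOR G3 = False NOR True = False
G8 = G6 NOR G7 = True NOR False = False
G10 = G8 NOR G2 = False NOR True = False
G11 = G5 NOR G7 = False NOR False = True
G14 = G7 NOR G1 = False NOR False = True
G15 = G10 NOR G14 = False NOR True = False

G3 = True  G5 = False  G11 = True  G15 = False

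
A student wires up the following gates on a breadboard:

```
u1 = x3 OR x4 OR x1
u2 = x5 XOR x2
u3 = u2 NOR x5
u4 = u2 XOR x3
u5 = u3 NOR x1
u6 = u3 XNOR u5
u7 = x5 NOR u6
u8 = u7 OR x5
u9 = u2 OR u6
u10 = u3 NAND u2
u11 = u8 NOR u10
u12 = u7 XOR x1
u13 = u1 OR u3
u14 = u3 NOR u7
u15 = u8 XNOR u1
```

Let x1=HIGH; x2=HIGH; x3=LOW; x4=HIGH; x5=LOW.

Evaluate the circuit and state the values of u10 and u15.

u1 = x3 OR x4 OR x1 = LOW OR HIGH OR HIGH = HIGH
u2 = x5 XOR x2 = LOW XOR HIGH = HIGH
u3 = u2 NOR x5 = HIGH NOR LOW = LOW
u5 = u3 NOR x1 = LOW NOR HIGH = LOW
u6 = u3 XNOR u5 = LOW XNOR LOW = HIGH
u7 = x5 NOR u6 = LOW NOR HIGH = LOW
u8 = u7 OR x5 = LOW OR LOW = LOW
u10 = u3 NAND u2 = LOW NAND HIGH = HIGH
u15 = u8 XNOR u1 = LOW XNOR HIGH = LOW

u10 = HIGH, u15 = LOW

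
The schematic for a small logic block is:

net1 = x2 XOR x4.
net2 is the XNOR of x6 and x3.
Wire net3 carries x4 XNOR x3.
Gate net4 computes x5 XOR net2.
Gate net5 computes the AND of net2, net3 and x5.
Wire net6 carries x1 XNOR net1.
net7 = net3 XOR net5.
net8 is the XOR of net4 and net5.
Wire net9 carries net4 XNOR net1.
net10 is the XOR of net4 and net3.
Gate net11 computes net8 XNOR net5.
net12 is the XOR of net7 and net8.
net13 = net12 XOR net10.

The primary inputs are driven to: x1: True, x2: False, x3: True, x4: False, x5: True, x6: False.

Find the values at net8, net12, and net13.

net2 = x6 XNOR x3 = False XNOR True = False
net3 = x4 XNOR x3 = False XNOR True = False
net4 = x5 XOR net2 = True XOR False = True
net5 = net2 AND net3 AND x5 = False AND False AND True = False
net7 = net3 XOR net5 = False XOR False = False
net8 = net4 XOR net5 = True XOR False = True
net10 = net4 XOR net3 = True XOR False = True
net12 = net7 XOR net8 = False XOR True = True
net13 = net12 XOR net10 = True XOR True = False

net8 = True, net12 = True, net13 = False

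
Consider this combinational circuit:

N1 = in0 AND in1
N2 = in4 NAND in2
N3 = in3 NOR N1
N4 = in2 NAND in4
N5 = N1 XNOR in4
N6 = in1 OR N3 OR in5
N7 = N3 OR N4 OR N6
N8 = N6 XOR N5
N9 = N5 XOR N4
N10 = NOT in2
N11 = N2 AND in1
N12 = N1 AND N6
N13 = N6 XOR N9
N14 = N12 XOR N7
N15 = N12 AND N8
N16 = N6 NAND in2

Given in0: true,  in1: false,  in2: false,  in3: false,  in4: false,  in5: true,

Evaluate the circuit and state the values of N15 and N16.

N15 = false, N16 = true

N1 = in0 AND in1 = true AND false = false
N3 = in3 NOR N1 = false NOR false = true
N5 = N1 XNOR in4 = false XNOR false = true
N6 = in1 OR N3 OR in5 = false OR true OR true = true
N8 = N6 XOR N5 = true XOR true = false
N12 = N1 AND N6 = false AND true = false
N15 = N12 AND N8 = false AND false = false
N16 = N6 NAND in2 = true NAND false = true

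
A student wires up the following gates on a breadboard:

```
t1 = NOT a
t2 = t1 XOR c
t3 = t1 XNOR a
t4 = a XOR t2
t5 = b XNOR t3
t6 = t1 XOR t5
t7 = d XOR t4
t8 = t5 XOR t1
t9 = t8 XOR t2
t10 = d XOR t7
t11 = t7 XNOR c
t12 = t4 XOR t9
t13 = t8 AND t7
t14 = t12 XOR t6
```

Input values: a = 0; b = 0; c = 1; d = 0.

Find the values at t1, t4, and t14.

t1 = 1; t4 = 0; t14 = 0

t1 = NOT a = NOT 0 = 1
t2 = t1 XOR c = 1 XOR 1 = 0
t3 = t1 XNOR a = 1 XNOR 0 = 0
t4 = a XOR t2 = 0 XOR 0 = 0
t5 = b XNOR t3 = 0 XNOR 0 = 1
t6 = t1 XOR t5 = 1 XOR 1 = 0
t8 = t5 XOR t1 = 1 XOR 1 = 0
t9 = t8 XOR t2 = 0 XOR 0 = 0
t12 = t4 XOR t9 = 0 XOR 0 = 0
t14 = t12 XOR t6 = 0 XOR 0 = 0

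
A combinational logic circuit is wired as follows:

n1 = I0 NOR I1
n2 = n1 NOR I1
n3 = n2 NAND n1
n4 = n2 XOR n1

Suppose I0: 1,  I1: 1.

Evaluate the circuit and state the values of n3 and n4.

n3 = 1, n4 = 0

n1 = I0 NOR I1 = 1 NOR 1 = 0
n2 = n1 NOR I1 = 0 NOR 1 = 0
n3 = n2 NAND n1 = 0 NAND 0 = 1
n4 = n2 XOR n1 = 0 XOR 0 = 0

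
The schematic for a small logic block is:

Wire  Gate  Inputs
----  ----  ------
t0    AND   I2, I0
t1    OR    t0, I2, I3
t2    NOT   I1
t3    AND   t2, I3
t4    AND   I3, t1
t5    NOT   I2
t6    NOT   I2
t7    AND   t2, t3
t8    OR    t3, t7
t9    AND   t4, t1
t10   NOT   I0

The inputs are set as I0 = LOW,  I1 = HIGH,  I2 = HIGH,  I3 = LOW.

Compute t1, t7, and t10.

t1 = HIGH  t7 = LOW  t10 = HIGH

t0 = I2 AND I0 = HIGH AND LOW = LOW
t1 = t0 OR I2 OR I3 = LOW OR HIGH OR LOW = HIGH
t2 = NOT I1 = NOT HIGH = LOW
t3 = t2 AND I3 = LOW AND LOW = LOW
t7 = t2 AND t3 = LOW AND LOW = LOW
t10 = NOT I0 = NOT LOW = HIGH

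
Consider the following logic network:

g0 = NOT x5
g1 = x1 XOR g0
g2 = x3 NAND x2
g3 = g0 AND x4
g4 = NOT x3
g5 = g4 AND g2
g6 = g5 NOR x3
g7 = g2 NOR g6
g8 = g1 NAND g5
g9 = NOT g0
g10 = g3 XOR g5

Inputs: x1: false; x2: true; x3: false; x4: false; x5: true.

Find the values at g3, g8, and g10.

g3 = false, g8 = true, g10 = true

g0 = NOT x5 = NOT true = false
g1 = x1 XOR g0 = false XOR false = false
g2 = x3 NAND x2 = false NAND true = true
g3 = g0 AND x4 = false AND false = false
g4 = NOT x3 = NOT false = true
g5 = g4 AND g2 = true AND true = true
g8 = g1 NAND g5 = false NAND true = true
g10 = g3 XOR g5 = false XOR true = true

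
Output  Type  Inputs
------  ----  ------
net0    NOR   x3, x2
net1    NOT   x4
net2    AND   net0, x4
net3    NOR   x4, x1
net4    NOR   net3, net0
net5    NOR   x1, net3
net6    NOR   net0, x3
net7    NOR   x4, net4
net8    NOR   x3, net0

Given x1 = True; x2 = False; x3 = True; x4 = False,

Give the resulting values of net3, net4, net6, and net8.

net0 = x3 NOR x2 = True NOR False = False
net3 = x4 NOR x1 = False NOR True = False
net4 = net3 NOR net0 = False NOR False = True
net6 = net0 NOR x3 = False NOR True = False
net8 = x3 NOR net0 = True NOR False = False

net3 = False; net4 = True; net6 = False; net8 = False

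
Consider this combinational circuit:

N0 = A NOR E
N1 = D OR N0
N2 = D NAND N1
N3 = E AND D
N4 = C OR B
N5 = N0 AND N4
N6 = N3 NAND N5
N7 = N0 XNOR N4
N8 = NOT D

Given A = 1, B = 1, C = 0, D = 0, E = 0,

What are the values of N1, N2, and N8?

N1 = 0, N2 = 1, N8 = 1

N0 = A NOR E = 1 NOR 0 = 0
N1 = D OR N0 = 0 OR 0 = 0
N2 = D NAND N1 = 0 NAND 0 = 1
N8 = NOT D = NOT 0 = 1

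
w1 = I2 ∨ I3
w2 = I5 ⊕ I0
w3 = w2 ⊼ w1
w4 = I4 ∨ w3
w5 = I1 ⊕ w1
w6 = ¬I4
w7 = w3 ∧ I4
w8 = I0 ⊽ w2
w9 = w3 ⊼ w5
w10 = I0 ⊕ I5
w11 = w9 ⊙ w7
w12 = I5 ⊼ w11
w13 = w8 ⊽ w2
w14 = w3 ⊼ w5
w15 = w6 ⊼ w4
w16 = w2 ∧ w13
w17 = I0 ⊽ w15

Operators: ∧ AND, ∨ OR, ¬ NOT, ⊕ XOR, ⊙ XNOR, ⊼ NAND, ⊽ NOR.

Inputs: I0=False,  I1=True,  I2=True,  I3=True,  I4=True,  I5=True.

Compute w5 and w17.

w1 = I2 OR I3 = True OR True = True
w2 = I5 XOR I0 = True XOR False = True
w3 = w2 NAND w1 = True NAND True = False
w4 = I4 OR w3 = True OR False = True
w5 = I1 XOR w1 = True XOR True = False
w6 = NOT I4 = NOT True = False
w15 = w6 NAND w4 = False NAND True = True
w17 = I0 NOR w15 = False NOR True = False

w5 = False  w17 = False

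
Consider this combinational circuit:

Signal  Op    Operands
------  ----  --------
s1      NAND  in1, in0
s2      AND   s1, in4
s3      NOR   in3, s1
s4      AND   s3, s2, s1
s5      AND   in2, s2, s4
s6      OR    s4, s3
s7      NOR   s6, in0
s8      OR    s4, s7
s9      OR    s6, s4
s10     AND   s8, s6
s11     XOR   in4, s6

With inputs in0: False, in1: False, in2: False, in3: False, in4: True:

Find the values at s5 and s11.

s5 = False  s11 = True

s1 = in1 NAND in0 = False NAND False = True
s2 = s1 AND in4 = True AND True = True
s3 = in3 NOR s1 = False NOR True = False
s4 = s3 AND s2 AND s1 = False AND True AND True = False
s5 = in2 AND s2 AND s4 = False AND True AND False = False
s6 = s4 OR s3 = False OR False = False
s11 = in4 XOR s6 = True XOR False = True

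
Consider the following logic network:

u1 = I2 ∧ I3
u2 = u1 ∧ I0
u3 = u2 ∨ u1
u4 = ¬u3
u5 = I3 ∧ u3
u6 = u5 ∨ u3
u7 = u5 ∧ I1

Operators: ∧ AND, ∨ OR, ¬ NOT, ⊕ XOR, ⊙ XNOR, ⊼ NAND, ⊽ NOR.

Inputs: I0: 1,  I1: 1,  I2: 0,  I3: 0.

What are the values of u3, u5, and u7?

u3 = 0, u5 = 0, u7 = 0

u1 = I2 AND I3 = 0 AND 0 = 0
u2 = u1 AND I0 = 0 AND 1 = 0
u3 = u2 OR u1 = 0 OR 0 = 0
u5 = I3 AND u3 = 0 AND 0 = 0
u7 = u5 AND I1 = 0 AND 1 = 0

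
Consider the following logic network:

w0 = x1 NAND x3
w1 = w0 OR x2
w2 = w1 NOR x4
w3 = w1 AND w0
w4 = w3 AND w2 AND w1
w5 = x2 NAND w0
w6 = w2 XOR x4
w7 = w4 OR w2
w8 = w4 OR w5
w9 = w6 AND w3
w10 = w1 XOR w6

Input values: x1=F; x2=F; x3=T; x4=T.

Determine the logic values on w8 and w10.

w8 = T  w10 = F

w0 = x1 NAND x3 = F NAND T = T
w1 = w0 OR x2 = T OR F = T
w2 = w1 NOR x4 = T NOR T = F
w3 = w1 AND w0 = T AND T = T
w4 = w3 AND w2 AND w1 = T AND F AND T = F
w5 = x2 NAND w0 = F NAND T = T
w6 = w2 XOR x4 = F XOR T = T
w8 = w4 OR w5 = F OR T = T
w10 = w1 XOR w6 = T XOR T = F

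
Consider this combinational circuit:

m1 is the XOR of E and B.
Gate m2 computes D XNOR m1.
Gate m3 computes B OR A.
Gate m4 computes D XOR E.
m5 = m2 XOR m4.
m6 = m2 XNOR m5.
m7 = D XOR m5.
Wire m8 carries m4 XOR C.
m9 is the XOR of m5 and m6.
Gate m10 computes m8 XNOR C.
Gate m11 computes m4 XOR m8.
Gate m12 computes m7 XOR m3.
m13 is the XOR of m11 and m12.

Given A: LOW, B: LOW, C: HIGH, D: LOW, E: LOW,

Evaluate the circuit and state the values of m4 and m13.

m1 = E XOR B = LOW XOR LOW = LOW
m2 = D XNOR m1 = LOW XNOR LOW = HIGH
m3 = B OR A = LOW OR LOW = LOW
m4 = D XOR E = LOW XOR LOW = LOW
m5 = m2 XOR m4 = HIGH XOR LOW = HIGH
m7 = D XOR m5 = LOW XOR HIGH = HIGH
m8 = m4 XOR C = LOW XOR HIGH = HIGH
m11 = m4 XOR m8 = LOW XOR HIGH = HIGH
m12 = m7 XOR m3 = HIGH XOR LOW = HIGH
m13 = m11 XOR m12 = HIGH XOR HIGH = LOW

m4 = LOW, m13 = LOW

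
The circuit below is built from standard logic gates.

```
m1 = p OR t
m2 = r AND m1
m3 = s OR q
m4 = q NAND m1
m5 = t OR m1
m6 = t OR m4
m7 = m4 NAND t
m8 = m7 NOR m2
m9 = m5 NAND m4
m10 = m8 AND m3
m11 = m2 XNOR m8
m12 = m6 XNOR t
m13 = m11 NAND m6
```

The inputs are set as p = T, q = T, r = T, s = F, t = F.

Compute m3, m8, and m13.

m1 = p OR t = T OR F = T
m2 = r AND m1 = T AND T = T
m3 = s OR q = F OR T = T
m4 = q NAND m1 = T NAND T = F
m6 = t OR m4 = F OR F = F
m7 = m4 NAND t = F NAND F = T
m8 = m7 NOR m2 = T NOR T = F
m11 = m2 XNOR m8 = T XNOR F = F
m13 = m11 NAND m6 = F NAND F = T

m3 = T; m8 = F; m13 = T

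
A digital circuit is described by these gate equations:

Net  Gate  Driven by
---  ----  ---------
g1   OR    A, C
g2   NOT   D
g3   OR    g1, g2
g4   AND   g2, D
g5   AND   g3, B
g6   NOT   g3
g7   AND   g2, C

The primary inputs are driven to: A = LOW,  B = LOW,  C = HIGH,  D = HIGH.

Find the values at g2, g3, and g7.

g2 = LOW; g3 = HIGH; g7 = LOW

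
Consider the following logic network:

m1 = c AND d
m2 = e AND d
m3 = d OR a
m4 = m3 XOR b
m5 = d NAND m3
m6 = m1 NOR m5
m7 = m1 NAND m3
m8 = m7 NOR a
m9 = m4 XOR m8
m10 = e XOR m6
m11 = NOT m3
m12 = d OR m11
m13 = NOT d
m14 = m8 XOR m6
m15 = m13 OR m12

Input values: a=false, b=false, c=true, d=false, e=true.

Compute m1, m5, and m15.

m1 = false; m5 = true; m15 = true

m1 = c AND d = true AND false = false
m3 = d OR a = false OR false = false
m5 = d NAND m3 = false NAND false = true
m11 = NOT m3 = NOT false = true
m12 = d OR m11 = false OR true = true
m13 = NOT d = NOT false = true
m15 = m13 OR m12 = true OR true = true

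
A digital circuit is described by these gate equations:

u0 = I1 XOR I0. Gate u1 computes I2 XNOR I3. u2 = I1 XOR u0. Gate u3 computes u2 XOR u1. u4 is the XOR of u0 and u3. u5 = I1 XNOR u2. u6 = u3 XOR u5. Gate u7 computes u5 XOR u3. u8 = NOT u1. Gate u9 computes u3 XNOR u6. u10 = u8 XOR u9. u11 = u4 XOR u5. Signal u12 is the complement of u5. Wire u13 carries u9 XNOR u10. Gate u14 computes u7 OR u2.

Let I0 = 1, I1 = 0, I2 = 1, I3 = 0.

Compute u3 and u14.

u3 = 1; u14 = 1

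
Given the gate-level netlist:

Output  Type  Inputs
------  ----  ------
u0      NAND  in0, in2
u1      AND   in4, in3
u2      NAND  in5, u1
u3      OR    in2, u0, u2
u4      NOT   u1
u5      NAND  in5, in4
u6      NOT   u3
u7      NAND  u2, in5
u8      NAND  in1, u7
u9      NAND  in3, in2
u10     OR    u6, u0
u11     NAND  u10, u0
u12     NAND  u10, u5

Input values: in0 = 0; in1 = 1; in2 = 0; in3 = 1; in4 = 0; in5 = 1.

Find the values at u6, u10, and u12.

u6 = 0, u10 = 1, u12 = 0

u0 = in0 NAND in2 = 0 NAND 0 = 1
u1 = in4 AND in3 = 0 AND 1 = 0
u2 = in5 NAND u1 = 1 NAND 0 = 1
u3 = in2 OR u0 OR u2 = 0 OR 1 OR 1 = 1
u5 = in5 NAND in4 = 1 NAND 0 = 1
u6 = NOT u3 = NOT 1 = 0
u10 = u6 OR u0 = 0 OR 1 = 1
u12 = u10 NAND u5 = 1 NAND 1 = 0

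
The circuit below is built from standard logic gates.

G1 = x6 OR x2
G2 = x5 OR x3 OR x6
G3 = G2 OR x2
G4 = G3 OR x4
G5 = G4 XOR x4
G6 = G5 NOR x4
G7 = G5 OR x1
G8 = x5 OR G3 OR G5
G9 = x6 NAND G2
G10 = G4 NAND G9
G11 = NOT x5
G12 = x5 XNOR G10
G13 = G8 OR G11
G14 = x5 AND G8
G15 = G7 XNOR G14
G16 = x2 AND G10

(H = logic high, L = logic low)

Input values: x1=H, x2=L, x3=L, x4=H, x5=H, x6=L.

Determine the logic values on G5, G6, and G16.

G2 = x5 OR x3 OR x6 = H OR L OR L = H
G3 = G2 OR x2 = H OR L = H
G4 = G3 OR x4 = H OR H = H
G5 = G4 XOR x4 = H XOR H = L
G6 = G5 NOR x4 = L NOR H = L
G9 = x6 NAND G2 = L NAND H = H
G10 = G4 NAND G9 = H NAND H = L
G16 = x2 AND G10 = L AND L = L

G5 = L; G6 = L; G16 = L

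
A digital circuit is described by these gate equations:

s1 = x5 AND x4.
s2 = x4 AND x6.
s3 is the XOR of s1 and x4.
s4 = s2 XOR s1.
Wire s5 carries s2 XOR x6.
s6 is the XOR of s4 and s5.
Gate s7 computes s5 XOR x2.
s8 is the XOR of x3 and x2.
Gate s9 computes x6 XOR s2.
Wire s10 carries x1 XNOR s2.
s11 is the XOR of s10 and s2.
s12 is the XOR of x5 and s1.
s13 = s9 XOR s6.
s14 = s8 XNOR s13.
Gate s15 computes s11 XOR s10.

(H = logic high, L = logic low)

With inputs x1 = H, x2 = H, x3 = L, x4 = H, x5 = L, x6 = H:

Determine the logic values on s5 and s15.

s5 = L  s15 = H

s2 = x4 AND x6 = H AND H = H
s5 = s2 XOR x6 = H XOR H = L
s10 = x1 XNOR s2 = H XNOR H = H
s11 = s10 XOR s2 = H XOR H = L
s15 = s11 XOR s10 = L XOR H = H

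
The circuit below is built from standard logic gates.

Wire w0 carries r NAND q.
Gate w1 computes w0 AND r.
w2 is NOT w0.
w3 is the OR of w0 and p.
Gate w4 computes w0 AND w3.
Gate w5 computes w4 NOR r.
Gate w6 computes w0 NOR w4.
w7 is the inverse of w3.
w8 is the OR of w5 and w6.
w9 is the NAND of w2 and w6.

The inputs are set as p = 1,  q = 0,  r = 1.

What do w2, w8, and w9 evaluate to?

w0 = r NAND q = 1 NAND 0 = 1
w2 = NOT w0 = NOT 1 = 0
w3 = w0 OR p = 1 OR 1 = 1
w4 = w0 AND w3 = 1 AND 1 = 1
w5 = w4 NOR r = 1 NOR 1 = 0
w6 = w0 NOR w4 = 1 NOR 1 = 0
w8 = w5 OR w6 = 0 OR 0 = 0
w9 = w2 NAND w6 = 0 NAND 0 = 1

w2 = 0  w8 = 0  w9 = 1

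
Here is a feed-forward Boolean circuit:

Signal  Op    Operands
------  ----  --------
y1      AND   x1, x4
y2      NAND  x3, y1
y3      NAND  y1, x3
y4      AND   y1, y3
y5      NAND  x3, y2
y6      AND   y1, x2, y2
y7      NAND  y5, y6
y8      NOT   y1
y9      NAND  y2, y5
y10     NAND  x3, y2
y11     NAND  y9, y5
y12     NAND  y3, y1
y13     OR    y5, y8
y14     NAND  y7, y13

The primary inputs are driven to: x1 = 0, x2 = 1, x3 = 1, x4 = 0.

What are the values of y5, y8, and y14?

y1 = x1 AND x4 = 0 AND 0 = 0
y2 = x3 NAND y1 = 1 NAND 0 = 1
y5 = x3 NAND y2 = 1 NAND 1 = 0
y6 = y1 AND x2 AND y2 = 0 AND 1 AND 1 = 0
y7 = y5 NAND y6 = 0 NAND 0 = 1
y8 = NOT y1 = NOT 0 = 1
y13 = y5 OR y8 = 0 OR 1 = 1
y14 = y7 NAND y13 = 1 NAND 1 = 0

y5 = 0, y8 = 1, y14 = 0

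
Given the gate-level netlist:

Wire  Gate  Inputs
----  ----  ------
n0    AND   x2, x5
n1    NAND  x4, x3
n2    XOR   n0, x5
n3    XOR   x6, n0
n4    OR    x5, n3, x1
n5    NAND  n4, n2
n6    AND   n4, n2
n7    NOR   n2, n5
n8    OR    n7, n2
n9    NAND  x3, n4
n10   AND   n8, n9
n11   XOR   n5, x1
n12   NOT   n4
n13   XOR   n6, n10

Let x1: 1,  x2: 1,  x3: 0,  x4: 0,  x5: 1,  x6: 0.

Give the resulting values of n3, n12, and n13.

n0 = x2 AND x5 = 1 AND 1 = 1
n2 = n0 XOR x5 = 1 XOR 1 = 0
n3 = x6 XOR n0 = 0 XOR 1 = 1
n4 = x5 OR n3 OR x1 = 1 OR 1 OR 1 = 1
n5 = n4 NAND n2 = 1 NAND 0 = 1
n6 = n4 AND n2 = 1 AND 0 = 0
n7 = n2 NOR n5 = 0 NOR 1 = 0
n8 = n7 OR n2 = 0 OR 0 = 0
n9 = x3 NAND n4 = 0 NAND 1 = 1
n10 = n8 AND n9 = 0 AND 1 = 0
n12 = NOT n4 = NOT 1 = 0
n13 = n6 XOR n10 = 0 XOR 0 = 0

n3 = 1, n12 = 0, n13 = 0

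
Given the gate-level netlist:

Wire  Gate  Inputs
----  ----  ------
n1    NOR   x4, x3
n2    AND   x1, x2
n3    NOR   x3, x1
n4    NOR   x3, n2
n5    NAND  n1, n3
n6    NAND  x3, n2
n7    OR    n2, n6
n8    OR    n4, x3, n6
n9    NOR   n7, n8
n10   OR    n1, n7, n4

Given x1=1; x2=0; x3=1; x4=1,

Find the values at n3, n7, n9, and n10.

n3 = 0, n7 = 1, n9 = 0, n10 = 1

n1 = x4 NOR x3 = 1 NOR 1 = 0
n2 = x1 AND x2 = 1 AND 0 = 0
n3 = x3 NOR x1 = 1 NOR 1 = 0
n4 = x3 NOR n2 = 1 NOR 0 = 0
n6 = x3 NAND n2 = 1 NAND 0 = 1
n7 = n2 OR n6 = 0 OR 1 = 1
n8 = n4 OR x3 OR n6 = 0 OR 1 OR 1 = 1
n9 = n7 NOR n8 = 1 NOR 1 = 0
n10 = n1 OR n7 OR n4 = 0 OR 1 OR 0 = 1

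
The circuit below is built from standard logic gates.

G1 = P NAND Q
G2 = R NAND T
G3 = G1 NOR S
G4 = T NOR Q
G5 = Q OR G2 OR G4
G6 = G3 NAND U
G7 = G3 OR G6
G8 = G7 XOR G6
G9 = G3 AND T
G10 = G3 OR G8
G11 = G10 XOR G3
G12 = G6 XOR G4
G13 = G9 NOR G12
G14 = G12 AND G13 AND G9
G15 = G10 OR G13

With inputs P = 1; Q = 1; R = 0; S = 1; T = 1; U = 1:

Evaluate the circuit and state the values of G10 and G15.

G10 = 0, G15 = 0

G1 = P NAND Q = 1 NAND 1 = 0
G3 = G1 NOR S = 0 NOR 1 = 0
G4 = T NOR Q = 1 NOR 1 = 0
G6 = G3 NAND U = 0 NAND 1 = 1
G7 = G3 OR G6 = 0 OR 1 = 1
G8 = G7 XOR G6 = 1 XOR 1 = 0
G9 = G3 AND T = 0 AND 1 = 0
G10 = G3 OR G8 = 0 OR 0 = 0
G12 = G6 XOR G4 = 1 XOR 0 = 1
G13 = G9 NOR G12 = 0 NOR 1 = 0
G15 = G10 OR G13 = 0 OR 0 = 0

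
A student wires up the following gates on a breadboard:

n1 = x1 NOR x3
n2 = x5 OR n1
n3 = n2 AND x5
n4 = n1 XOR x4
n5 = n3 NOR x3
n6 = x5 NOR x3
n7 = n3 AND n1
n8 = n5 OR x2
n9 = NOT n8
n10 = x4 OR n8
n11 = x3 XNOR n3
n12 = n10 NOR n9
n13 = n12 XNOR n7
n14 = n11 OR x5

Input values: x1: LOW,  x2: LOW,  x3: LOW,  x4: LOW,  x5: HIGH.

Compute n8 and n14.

n8 = LOW  n14 = HIGH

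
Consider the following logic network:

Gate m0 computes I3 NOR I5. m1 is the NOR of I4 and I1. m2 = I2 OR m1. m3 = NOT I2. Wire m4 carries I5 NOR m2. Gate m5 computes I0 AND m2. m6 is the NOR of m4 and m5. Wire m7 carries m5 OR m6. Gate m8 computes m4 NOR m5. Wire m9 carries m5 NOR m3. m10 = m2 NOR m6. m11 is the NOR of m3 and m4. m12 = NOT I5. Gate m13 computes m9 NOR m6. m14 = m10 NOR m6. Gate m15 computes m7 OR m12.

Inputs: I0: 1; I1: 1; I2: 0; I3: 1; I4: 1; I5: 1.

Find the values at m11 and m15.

m11 = 0, m15 = 1

m1 = I4 NOR I1 = 1 NOR 1 = 0
m2 = I2 OR m1 = 0 OR 0 = 0
m3 = NOT I2 = NOT 0 = 1
m4 = I5 NOR m2 = 1 NOR 0 = 0
m5 = I0 AND m2 = 1 AND 0 = 0
m6 = m4 NOR m5 = 0 NOR 0 = 1
m7 = m5 OR m6 = 0 OR 1 = 1
m11 = m3 NOR m4 = 1 NOR 0 = 0
m12 = NOT I5 = NOT 1 = 0
m15 = m7 OR m12 = 1 OR 0 = 1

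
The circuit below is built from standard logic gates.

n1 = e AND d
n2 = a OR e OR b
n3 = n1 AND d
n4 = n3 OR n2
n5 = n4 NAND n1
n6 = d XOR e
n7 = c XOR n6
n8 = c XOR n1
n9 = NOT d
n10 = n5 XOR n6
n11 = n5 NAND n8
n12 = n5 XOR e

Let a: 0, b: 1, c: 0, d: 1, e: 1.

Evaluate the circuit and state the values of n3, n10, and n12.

n1 = e AND d = 1 AND 1 = 1
n2 = a OR e OR b = 0 OR 1 OR 1 = 1
n3 = n1 AND d = 1 AND 1 = 1
n4 = n3 OR n2 = 1 OR 1 = 1
n5 = n4 NAND n1 = 1 NAND 1 = 0
n6 = d XOR e = 1 XOR 1 = 0
n10 = n5 XOR n6 = 0 XOR 0 = 0
n12 = n5 XOR e = 0 XOR 1 = 1

n3 = 1, n10 = 0, n12 = 1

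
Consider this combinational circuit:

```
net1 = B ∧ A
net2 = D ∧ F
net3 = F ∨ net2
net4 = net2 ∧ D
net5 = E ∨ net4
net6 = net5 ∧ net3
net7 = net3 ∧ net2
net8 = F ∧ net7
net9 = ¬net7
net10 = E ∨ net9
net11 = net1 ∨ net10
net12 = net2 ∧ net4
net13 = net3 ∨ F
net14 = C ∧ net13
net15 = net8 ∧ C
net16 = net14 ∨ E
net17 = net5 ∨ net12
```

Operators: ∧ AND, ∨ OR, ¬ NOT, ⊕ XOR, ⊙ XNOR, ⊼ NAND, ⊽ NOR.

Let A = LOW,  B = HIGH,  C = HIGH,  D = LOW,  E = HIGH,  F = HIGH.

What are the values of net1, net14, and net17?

net1 = B AND A = HIGH AND LOW = LOW
net2 = D AND F = LOW AND HIGH = LOW
net3 = F OR net2 = HIGH OR LOW = HIGH
net4 = net2 AND D = LOW AND LOW = LOW
net5 = E OR net4 = HIGH OR LOW = HIGH
net12 = net2 AND net4 = LOW AND LOW = LOW
net13 = net3 OR F = HIGH OR HIGH = HIGH
net14 = C AND net13 = HIGH AND HIGH = HIGH
net17 = net5 OR net12 = HIGH OR LOW = HIGH

net1 = LOW  net14 = HIGH  net17 = HIGH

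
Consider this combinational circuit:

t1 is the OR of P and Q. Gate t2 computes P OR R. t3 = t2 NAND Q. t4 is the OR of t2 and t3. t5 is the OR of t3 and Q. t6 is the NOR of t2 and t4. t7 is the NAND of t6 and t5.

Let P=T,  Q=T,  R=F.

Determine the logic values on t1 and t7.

t1 = T; t7 = T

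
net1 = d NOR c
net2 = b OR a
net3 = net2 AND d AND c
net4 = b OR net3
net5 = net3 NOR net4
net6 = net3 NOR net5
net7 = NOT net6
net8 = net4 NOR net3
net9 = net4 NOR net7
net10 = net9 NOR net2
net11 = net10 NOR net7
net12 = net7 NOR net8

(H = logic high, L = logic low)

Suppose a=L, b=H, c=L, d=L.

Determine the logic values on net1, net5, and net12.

net1 = H, net5 = L, net12 = H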